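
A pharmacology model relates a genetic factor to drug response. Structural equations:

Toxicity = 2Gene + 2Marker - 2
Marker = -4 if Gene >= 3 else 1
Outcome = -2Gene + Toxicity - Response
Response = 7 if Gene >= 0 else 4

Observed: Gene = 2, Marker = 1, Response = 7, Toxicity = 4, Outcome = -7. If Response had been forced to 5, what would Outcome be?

-5

do(Response=5) replaces the equation Response = 7 if Gene >= 0 else 4 with the constant Response = 5.
Marker = -4 if Gene >= 3 else 1  [with Gene=2]  = 1
Toxicity = 2Gene + 2Marker - 2  [with Gene=2, Marker=1]  = 4
Outcome = -2Gene + Toxicity - Response  [with Gene=2, Toxicity=4, Response=5]  = -5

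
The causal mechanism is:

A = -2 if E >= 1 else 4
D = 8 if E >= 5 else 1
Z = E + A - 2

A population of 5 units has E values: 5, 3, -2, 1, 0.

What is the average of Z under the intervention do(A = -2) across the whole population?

-2.6

Every unit gets A=-2 under the intervention. Z values become 1, -1, -6, -3, -4; E[Z|do(A=-2)] = -2.6.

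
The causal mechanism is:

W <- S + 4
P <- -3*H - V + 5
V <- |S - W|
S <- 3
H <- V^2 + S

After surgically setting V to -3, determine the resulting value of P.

-28

do(V=-3) replaces the equation V <- |S - W| with the constant V = -3.
H = V^2 + S  [with V=-3, S=3]  = 12
P = -3*H - V + 5  [with H=12, V=-3]  = -28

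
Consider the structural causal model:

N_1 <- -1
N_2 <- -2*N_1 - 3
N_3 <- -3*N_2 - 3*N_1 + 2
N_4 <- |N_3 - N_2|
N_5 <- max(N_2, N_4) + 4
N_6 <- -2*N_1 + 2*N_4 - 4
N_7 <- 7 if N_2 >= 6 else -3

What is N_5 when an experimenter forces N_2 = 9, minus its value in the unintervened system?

22

do(N_2=9) replaces the equation N_2 <- -2*N_1 - 3 with the constant N_2 = 9.
N_3 = -3*N_2 - 3*N_1 + 2  [with N_2=9, N_1=-1]  = -22
N_4 = |N_3 - N_2|  [with N_3=-22, N_2=9]  = 31
N_5 = max(N_2, N_4) + 4  [with N_2=9, N_4=31]  = 35
Without intervention: N_2 = -2*N_1 - 3  [with N_1=-1]  = -1; N_3 = -3*N_2 - 3*N_1 + 2  [with N_2=-1, N_1=-1]  = 8; N_4 = |N_3 - N_2|  [with N_3=8, N_2=-1]  = 9; N_5 = max(N_2, N_4) + 4  [with N_2=-1, N_4=9]  = 13.
Change = 35 − 13 = 22.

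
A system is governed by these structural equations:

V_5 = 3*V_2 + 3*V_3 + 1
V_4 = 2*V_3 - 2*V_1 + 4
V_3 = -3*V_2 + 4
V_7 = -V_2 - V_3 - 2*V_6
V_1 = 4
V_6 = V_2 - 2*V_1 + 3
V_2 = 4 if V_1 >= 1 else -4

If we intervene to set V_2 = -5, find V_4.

Under do(V_2=-5), the mechanism V_2 = 4 if V_1 >= 1 else -4 is discarded; V_2 is fixed at -5.
V_3 = -3*V_2 + 4  [with V_2=-5]  = 19
V_4 = 2*V_3 - 2*V_1 + 4  [with V_3=19, V_1=4]  = 34

34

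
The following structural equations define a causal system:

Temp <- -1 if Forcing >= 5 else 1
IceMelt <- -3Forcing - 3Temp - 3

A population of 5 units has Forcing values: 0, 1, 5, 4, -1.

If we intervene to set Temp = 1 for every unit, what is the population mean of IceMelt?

-11.4

Every unit gets Temp=1 under the intervention. IceMelt values become -6, -9, -21, -18, -3; E[IceMelt|do(Temp=1)] = -11.4.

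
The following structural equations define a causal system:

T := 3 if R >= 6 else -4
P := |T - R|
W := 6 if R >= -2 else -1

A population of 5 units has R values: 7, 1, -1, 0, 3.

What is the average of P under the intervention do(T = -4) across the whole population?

The intervention sets T=-4 in all 5 units regardless of R. Recomputing P per unit gives 11, 5, 3, 4, 7; average 6.

6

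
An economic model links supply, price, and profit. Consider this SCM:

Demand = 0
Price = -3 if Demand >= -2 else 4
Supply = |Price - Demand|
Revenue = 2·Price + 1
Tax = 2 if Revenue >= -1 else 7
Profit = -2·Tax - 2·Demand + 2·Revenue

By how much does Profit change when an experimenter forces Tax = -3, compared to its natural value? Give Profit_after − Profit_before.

20

The intervention breaks the incoming arrows to Tax: Tax = 2 if Revenue >= -1 else 7 no longer applies, and Tax = -3.
Price = -3 if Demand >= -2 else 4  [with Demand=0]  = -3
Revenue = 2·Price + 1  [with Price=-3]  = -5
Profit = -2·Tax - 2·Demand + 2·Revenue  [with Tax=-3, Demand=0, Revenue=-5]  = -4
Without intervention: Price = -3 if Demand >= -2 else 4  [with Demand=0]  = -3; Revenue = 2·Price + 1  [with Price=-3]  = -5; Tax = 2 if Revenue >= -1 else 7  [with Revenue=-5]  = 7; Profit = -2·Tax - 2·Demand + 2·Revenue  [with Tax=7, Demand=0, Revenue=-5]  = -24.
Change = -4 − (-24) = 20.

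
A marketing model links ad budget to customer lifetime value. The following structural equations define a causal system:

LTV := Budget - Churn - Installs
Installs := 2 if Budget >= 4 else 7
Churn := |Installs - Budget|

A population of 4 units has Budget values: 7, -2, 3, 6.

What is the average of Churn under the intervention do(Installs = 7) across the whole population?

3.5

Every unit gets Installs=7 under the intervention. Churn values become 0, 9, 4, 1; E[Churn|do(Installs=7)] = 3.5.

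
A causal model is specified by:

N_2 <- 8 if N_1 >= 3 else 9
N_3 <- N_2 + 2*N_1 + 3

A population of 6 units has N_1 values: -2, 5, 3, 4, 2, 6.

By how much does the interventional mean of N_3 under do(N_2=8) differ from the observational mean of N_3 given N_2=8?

do(N_2=8) breaks N_2's dependence on N_1. With N_2=8 fixed, N_3 across the units is 7, 21, 17, 19, 15, 23, mean 17.
E[N_3|N_2=8] averages over only the 4 units with N_2=8 (N_1 = 5, 3, 4, 6): N_3 = 21, 17, 19, 23, mean 20.
Difference = 17 − 20 = -3.

-3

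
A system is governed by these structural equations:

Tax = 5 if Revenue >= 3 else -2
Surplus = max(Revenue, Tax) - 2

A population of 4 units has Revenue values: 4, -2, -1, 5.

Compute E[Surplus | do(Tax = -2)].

Under do(Tax=-2), Tax's equation is replaced by Tax=-2 for every unit. Per-unit Surplus: 2, -4, -3, 3. Mean = -0.5.

-0.5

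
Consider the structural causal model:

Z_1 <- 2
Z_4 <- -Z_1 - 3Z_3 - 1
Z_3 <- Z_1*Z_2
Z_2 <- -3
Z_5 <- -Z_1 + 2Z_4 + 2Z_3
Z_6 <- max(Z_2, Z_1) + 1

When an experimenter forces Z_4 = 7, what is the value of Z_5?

0

Intervening sets Z_4 = 7 and removes its equation (Z_4 <- -Z_1 - 3Z_3 - 1).
Z_3 = Z_1*Z_2  [with Z_1=2, Z_2=-3]  = -6
Z_5 = -Z_1 + 2Z_4 + 2Z_3  [with Z_1=2, Z_4=7, Z_3=-6]  = 0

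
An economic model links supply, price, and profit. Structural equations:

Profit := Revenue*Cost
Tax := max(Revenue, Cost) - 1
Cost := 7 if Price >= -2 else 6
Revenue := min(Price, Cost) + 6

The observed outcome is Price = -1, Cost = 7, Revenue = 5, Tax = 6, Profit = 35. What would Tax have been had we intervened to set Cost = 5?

4

Under do(Cost=5), the mechanism Cost := 7 if Price >= -2 else 6 is discarded; Cost is fixed at 5.
Revenue = min(Price, Cost) + 6  [with Price=-1, Cost=5]  = 5
Tax = max(Revenue, Cost) - 1  [with Revenue=5, Cost=5]  = 4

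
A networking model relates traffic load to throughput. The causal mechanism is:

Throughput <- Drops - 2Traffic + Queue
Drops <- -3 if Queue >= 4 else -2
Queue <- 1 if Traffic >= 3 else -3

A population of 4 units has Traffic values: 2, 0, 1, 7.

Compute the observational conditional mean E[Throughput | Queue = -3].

E[Throughput|Queue=-3] averages over only the 3 units with Queue=-3 (Traffic = 2, 0, 1): Throughput = -9, -5, -7, mean -7.

-7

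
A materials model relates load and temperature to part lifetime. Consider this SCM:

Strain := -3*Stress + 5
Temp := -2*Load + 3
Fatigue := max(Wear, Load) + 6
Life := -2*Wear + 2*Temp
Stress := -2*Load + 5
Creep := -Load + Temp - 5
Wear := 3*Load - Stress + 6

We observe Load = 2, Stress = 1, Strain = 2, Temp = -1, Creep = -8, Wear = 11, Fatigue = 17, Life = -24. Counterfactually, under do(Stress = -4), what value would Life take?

-34

do(Stress=-4) replaces the equation Stress := -2*Load + 5 with the constant Stress = -4.
Temp = -2*Load + 3  [with Load=2]  = -1
Wear = 3*Load - Stress + 6  [with Load=2, Stress=-4]  = 16
Life = -2*Wear + 2*Temp  [with Wear=16, Temp=-1]  = -34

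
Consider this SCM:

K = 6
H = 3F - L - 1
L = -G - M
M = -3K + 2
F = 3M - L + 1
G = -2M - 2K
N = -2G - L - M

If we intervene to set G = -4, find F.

The intervention breaks the incoming arrows to G: G = -2M - 2K no longer applies, and G = -4.
M = -3K + 2  [with K=6]  = -16
L = -G - M  [with G=-4, M=-16]  = 20
F = 3M - L + 1  [with M=-16, L=20]  = -67

-67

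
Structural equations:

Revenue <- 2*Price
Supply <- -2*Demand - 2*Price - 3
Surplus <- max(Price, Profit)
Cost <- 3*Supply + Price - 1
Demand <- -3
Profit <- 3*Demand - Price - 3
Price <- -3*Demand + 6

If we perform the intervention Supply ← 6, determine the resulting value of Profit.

The intervention breaks the incoming arrows to Supply: Supply <- -2*Demand - 2*Price - 3 no longer applies, and Supply = 6.
No directed path runs from Supply to Profit, so Profit keeps its natural value.
Price = -3*Demand + 6  [with Demand=-3]  = 15
Profit = 3*Demand - Price - 3  [with Demand=-3, Price=15]  = -27

-27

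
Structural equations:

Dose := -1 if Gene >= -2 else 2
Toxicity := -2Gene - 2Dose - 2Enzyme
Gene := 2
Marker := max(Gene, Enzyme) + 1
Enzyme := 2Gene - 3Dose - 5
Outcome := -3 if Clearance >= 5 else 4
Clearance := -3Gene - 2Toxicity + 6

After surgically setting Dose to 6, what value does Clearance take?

Under do(Dose=6), the mechanism Dose := -1 if Gene >= -2 else 2 is discarded; Dose is fixed at 6.
Enzyme = 2Gene - 3Dose - 5  [with Gene=2, Dose=6]  = -19
Toxicity = -2Gene - 2Dose - 2Enzyme  [with Gene=2, Dose=6, Enzyme=-19]  = 22
Clearance = -3Gene - 2Toxicity + 6  [with Gene=2, Toxicity=22]  = -44

-44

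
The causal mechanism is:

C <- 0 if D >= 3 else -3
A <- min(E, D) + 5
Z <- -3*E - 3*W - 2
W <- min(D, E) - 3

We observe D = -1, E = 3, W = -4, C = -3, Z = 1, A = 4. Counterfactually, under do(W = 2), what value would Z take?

-17

do(W=2) replaces the equation W <- min(D, E) - 3 with the constant W = 2.
Z = -3*E - 3*W - 2  [with E=3, W=2]  = -17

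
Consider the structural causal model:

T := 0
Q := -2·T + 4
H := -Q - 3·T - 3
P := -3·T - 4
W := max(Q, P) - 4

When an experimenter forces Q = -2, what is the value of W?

-6

do(Q=-2) replaces the equation Q := -2·T + 4 with the constant Q = -2.
P = -3·T - 4  [with T=0]  = -4
W = max(Q, P) - 4  [with Q=-2, P=-4]  = -6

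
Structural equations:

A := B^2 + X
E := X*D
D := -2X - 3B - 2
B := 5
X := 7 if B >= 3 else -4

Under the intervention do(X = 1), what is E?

Under do(X=1), the mechanism X := 7 if B >= 3 else -4 is discarded; X is fixed at 1.
D = -2X - 3B - 2  [with X=1, B=5]  = -19
E = X*D  [with X=1, D=-19]  = -19

-19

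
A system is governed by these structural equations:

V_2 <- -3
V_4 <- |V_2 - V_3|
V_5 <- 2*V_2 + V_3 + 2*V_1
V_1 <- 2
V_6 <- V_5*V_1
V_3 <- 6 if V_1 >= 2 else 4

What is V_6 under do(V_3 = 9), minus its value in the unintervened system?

6

The intervention breaks the incoming arrows to V_3: V_3 <- 6 if V_1 >= 2 else 4 no longer applies, and V_3 = 9.
V_5 = 2*V_2 + V_3 + 2*V_1  [with V_2=-3, V_3=9, V_1=2]  = 7
V_6 = V_5*V_1  [with V_5=7, V_1=2]  = 14
Without intervention: V_3 = 6 if V_1 >= 2 else 4  [with V_1=2]  = 6; V_5 = 2*V_2 + V_3 + 2*V_1  [with V_2=-3, V_3=6, V_1=2]  = 4; V_6 = V_5*V_1  [with V_5=4, V_1=2]  = 8.
Change = 14 − 8 = 6.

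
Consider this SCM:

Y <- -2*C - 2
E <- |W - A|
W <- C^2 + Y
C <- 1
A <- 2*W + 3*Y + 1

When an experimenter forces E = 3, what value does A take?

The intervention breaks the incoming arrows to E: E <- |W - A| no longer applies, and E = 3.
Since A is not a descendant of the intervened variable, it is unaffected.
Y = -2*C - 2  [with C=1]  = -4
W = C^2 + Y  [with C=1, Y=-4]  = -3
A = 2*W + 3*Y + 1  [with W=-3, Y=-4]  = -17

-17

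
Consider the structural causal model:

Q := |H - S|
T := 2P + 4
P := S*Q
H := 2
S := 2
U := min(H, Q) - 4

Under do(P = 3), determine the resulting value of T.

Intervening sets P = 3 and removes its equation (P := S*Q).
T = 2P + 4  [with P=3]  = 10

10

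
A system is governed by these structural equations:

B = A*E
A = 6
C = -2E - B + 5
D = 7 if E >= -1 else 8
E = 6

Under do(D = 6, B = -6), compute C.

-1

Under do(D = 6, B = -6), each intervened variable's structural equation is replaced by its fixed value.
C = -2E - B + 5  [with E=6, B=-6]  = -1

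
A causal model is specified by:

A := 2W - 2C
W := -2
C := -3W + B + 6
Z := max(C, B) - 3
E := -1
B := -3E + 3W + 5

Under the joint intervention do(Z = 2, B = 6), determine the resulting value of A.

The joint intervention fixes Z = 2, B = 6, removing each variable's own equation.
C = -3W + B + 6  [with W=-2, B=6]  = 18
A = 2W - 2C  [with W=-2, C=18]  = -40

-40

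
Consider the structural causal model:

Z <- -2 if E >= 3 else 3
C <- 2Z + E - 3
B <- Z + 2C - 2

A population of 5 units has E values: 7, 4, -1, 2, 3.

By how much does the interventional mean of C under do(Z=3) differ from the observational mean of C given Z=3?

2.5

do(Z=3) breaks Z's dependence on E. With Z=3 fixed, C across the units is 10, 7, 2, 5, 6, mean 6.
Observing Z=3 restricts to units where Z's equation naturally yields 3: E ∈ {-1, 2}. In that subpopulation C = 2, 5, mean 3.5.
Difference = 6 − 3.5 = 2.5.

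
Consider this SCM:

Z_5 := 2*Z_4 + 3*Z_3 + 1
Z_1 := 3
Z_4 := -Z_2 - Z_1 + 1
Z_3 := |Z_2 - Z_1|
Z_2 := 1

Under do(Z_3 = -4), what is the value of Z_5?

do(Z_3=-4) replaces the equation Z_3 := |Z_2 - Z_1| with the constant Z_3 = -4.
Z_4 = -Z_2 - Z_1 + 1  [with Z_2=1, Z_1=3]  = -3
Z_5 = 2*Z_4 + 3*Z_3 + 1  [with Z_4=-3, Z_3=-4]  = -17

-17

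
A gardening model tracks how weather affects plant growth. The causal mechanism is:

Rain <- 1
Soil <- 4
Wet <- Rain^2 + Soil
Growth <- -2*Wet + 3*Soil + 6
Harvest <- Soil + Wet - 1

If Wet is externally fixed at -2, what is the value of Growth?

22

The intervention breaks the incoming arrows to Wet: Wet <- Rain^2 + Soil no longer applies, and Wet = -2.
Growth = -2*Wet + 3*Soil + 6  [with Wet=-2, Soil=4]  = 22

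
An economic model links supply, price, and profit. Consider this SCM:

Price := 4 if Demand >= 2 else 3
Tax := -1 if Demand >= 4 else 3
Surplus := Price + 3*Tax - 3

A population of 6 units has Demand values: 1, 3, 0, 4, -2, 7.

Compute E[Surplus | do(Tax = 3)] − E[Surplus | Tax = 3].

0.25

Every unit gets Tax=3 under the intervention. Surplus values become 9, 10, 9, 10, 9, 10; E[Surplus|do(Tax=3)] = 9.5.
Observing Tax=3 restricts to units where Tax's equation naturally yields 3: Demand ∈ {1, 3, 0, -2}. In that subpopulation Surplus = 9, 10, 9, 9, mean 9.25.
Difference = 9.5 − 9.25 = 0.25.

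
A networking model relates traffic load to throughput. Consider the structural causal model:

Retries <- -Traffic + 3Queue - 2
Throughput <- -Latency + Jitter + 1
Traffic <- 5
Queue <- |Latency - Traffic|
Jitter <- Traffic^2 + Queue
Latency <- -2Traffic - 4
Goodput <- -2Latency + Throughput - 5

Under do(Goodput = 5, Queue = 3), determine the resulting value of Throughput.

Setting Goodput = 5, Queue = 3 by intervention discards those variables' equations.
Latency = -2Traffic - 4  [with Traffic=5]  = -14
Jitter = Traffic^2 + Queue  [with Traffic=5, Queue=3]  = 28
Throughput = -Latency + Jitter + 1  [with Latency=-14, Jitter=28]  = 43

43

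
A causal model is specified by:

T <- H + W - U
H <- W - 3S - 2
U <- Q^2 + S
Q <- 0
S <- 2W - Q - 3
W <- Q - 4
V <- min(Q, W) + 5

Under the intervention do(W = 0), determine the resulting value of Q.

Under do(W=0), the mechanism W <- Q - 4 is discarded; W is fixed at 0.
Q is not downstream of the intervention, so its value is determined by the original equations.

0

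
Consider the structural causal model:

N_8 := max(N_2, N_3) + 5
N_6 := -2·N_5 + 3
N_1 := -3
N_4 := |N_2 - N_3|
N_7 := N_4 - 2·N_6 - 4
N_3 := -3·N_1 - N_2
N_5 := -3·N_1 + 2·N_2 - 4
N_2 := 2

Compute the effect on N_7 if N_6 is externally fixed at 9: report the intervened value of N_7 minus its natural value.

Intervening sets N_6 = 9 and removes its equation (N_6 := -2·N_5 + 3).
N_3 = -3·N_1 - N_2  [with N_1=-3, N_2=2]  = 7
N_4 = |N_2 - N_3|  [with N_2=2, N_3=7]  = 5
N_7 = N_4 - 2·N_6 - 4  [with N_4=5, N_6=9]  = -17
Without intervention: N_3 = -3·N_1 - N_2  [with N_1=-3, N_2=2]  = 7; N_4 = |N_2 - N_3|  [with N_2=2, N_3=7]  = 5; N_5 = -3·N_1 + 2·N_2 - 4  [with N_1=-3, N_2=2]  = 9; N_6 = -2·N_5 + 3  [with N_5=9]  = -15; N_7 = N_4 - 2·N_6 - 4  [with N_4=5, N_6=-15]  = 31.
Change = -17 − 31 = -48.

-48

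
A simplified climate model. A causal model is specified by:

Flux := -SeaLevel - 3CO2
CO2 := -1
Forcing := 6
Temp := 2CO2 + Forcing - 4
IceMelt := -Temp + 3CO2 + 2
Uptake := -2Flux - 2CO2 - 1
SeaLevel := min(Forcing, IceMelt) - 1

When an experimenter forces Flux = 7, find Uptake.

Intervening sets Flux = 7 and removes its equation (Flux := -SeaLevel - 3CO2).
Uptake = -2Flux - 2CO2 - 1  [with Flux=7, CO2=-1]  = -13

-13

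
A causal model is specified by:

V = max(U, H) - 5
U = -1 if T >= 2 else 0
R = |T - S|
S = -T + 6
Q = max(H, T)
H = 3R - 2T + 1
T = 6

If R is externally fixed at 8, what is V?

Under do(R=8), the mechanism R = |T - S| is discarded; R is fixed at 8.
U = -1 if T >= 2 else 0  [with T=6]  = -1
H = 3R - 2T + 1  [with R=8, T=6]  = 13
V = max(U, H) - 5  [with U=-1, H=13]  = 8

8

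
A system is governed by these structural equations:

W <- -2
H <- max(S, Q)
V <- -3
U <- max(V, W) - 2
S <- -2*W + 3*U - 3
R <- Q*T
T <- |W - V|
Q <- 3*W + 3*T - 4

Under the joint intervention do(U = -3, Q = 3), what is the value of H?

Under do(U = -3, Q = 3), each intervened variable's structural equation is replaced by its fixed value.
S = -2*W + 3*U - 3  [with W=-2, U=-3]  = -8
H = max(S, Q)  [with S=-8, Q=3]  = 3

3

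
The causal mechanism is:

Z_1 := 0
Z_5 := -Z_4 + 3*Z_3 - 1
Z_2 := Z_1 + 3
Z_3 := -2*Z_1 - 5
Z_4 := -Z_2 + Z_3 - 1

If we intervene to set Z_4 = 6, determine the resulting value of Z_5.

-22

Intervening sets Z_4 = 6 and removes its equation (Z_4 := -Z_2 + Z_3 - 1).
Z_3 = -2*Z_1 - 5  [with Z_1=0]  = -5
Z_5 = -Z_4 + 3*Z_3 - 1  [with Z_4=6, Z_3=-5]  = -22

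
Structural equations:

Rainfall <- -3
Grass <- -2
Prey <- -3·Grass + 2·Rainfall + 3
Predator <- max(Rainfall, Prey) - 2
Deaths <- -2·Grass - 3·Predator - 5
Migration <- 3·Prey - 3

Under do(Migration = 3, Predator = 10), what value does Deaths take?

-31

Setting Migration = 3, Predator = 10 by intervention discards those variables' equations.
Deaths = -2·Grass - 3·Predator - 5  [with Grass=-2, Predator=10]  = -31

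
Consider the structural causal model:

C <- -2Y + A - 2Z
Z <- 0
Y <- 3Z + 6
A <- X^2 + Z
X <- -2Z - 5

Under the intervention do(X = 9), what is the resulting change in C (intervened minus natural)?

56

do(X=9) replaces the equation X <- -2Z - 5 with the constant X = 9.
A = X^2 + Z  [with X=9, Z=0]  = 81
Y = 3Z + 6  [with Z=0]  = 6
C = -2Y + A - 2Z  [with Y=6, A=81, Z=0]  = 69
Without intervention: X = -2Z - 5  [with Z=0]  = -5; A = X^2 + Z  [with X=-5, Z=0]  = 25; Y = 3Z + 6  [with Z=0]  = 6; C = -2Y + A - 2Z  [with Y=6, A=25, Z=0]  = 13.
Change = 69 − 13 = 56.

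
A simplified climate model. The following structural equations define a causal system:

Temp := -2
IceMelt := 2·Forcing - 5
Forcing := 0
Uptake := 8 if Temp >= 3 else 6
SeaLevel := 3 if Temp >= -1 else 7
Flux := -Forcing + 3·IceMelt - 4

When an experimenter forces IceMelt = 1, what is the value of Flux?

do(IceMelt=1) replaces the equation IceMelt := 2·Forcing - 5 with the constant IceMelt = 1.
Flux = -Forcing + 3·IceMelt - 4  [with Forcing=0, IceMelt=1]  = -1

-1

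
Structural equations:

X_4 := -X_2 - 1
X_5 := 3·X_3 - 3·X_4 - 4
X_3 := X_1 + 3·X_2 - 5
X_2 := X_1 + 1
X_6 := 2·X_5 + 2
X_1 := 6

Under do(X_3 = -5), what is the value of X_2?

7

Under do(X_3=-5), the mechanism X_3 := X_1 + 3·X_2 - 5 is discarded; X_3 is fixed at -5.
Since X_2 is not a descendant of the intervened variable, it is unaffected.
X_2 = X_1 + 1  [with X_1=6]  = 7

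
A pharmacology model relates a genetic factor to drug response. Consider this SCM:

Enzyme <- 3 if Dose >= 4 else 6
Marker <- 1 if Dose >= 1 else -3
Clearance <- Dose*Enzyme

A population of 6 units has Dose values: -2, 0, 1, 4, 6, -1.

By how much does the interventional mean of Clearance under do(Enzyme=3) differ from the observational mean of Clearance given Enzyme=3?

do(Enzyme=3) breaks Enzyme's dependence on Dose. With Enzyme=3 fixed, Clearance across the units is -6, 0, 3, 12, 18, -3, mean 4.
E[Clearance|Enzyme=3] averages over only the 2 units with Enzyme=3 (Dose = 4, 6): Clearance = 12, 18, mean 15.
Difference = 4 − 15 = -11.

-11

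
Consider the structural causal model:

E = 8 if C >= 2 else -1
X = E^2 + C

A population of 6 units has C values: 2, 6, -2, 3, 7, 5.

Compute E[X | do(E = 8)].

The intervention sets E=8 in all 6 units regardless of C. Recomputing X per unit gives 66, 70, 62, 67, 71, 69; average 67.5.

67.5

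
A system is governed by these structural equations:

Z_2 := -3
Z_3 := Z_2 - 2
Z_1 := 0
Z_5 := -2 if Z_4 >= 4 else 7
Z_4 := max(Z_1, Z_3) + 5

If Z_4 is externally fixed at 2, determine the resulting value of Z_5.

7

Intervening sets Z_4 = 2 and removes its equation (Z_4 := max(Z_1, Z_3) + 5).
Z_5 = -2 if Z_4 >= 4 else 7  [with Z_4=2]  = 7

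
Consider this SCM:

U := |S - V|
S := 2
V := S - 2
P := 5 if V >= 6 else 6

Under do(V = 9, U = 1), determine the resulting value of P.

Setting V = 9, U = 1 by intervention discards those variables' equations.
P = 5 if V >= 6 else 6  [with V=9]  = 5

5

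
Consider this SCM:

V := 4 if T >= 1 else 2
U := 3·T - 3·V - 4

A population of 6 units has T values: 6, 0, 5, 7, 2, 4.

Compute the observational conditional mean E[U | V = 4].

E[U|V=4] averages over only the 5 units with V=4 (T = 6, 5, 7, 2, 4): U = 2, -1, 5, -10, -4, mean -1.6.

-1.6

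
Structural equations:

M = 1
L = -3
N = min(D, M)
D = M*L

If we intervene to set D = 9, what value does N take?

The intervention breaks the incoming arrows to D: D = M*L no longer applies, and D = 9.
N = min(D, M)  [with D=9, M=1]  = 1

1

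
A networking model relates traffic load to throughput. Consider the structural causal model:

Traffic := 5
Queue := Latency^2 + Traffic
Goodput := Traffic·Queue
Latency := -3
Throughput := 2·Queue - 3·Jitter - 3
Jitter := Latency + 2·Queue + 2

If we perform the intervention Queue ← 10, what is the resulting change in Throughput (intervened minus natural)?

16

do(Queue=10) replaces the equation Queue := Latency^2 + Traffic with the constant Queue = 10.
Jitter = Latency + 2·Queue + 2  [with Latency=-3, Queue=10]  = 19
Throughput = 2·Queue - 3·Jitter - 3  [with Queue=10, Jitter=19]  = -40
Without intervention: Queue = Latency^2 + Traffic  [with Latency=-3, Traffic=5]  = 14; Jitter = Latency + 2·Queue + 2  [with Latency=-3, Queue=14]  = 27; Throughput = 2·Queue - 3·Jitter - 3  [with Queue=14, Jitter=27]  = -56.
Change = -40 − (-56) = 16.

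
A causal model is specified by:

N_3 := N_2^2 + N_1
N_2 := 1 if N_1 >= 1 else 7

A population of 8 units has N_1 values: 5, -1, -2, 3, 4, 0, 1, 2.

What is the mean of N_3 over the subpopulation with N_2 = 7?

Conditioning on N_2=7 selects the 3 unit(s) with N_1 ∈ {-1, -2, 0}. Their N_3 values: 48, 47, 49. Mean = 48.

48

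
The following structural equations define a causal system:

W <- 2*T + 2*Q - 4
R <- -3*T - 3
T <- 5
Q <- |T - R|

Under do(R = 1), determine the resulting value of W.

Under do(R=1), the mechanism R <- -3*T - 3 is discarded; R is fixed at 1.
Q = |T - R|  [with T=5, R=1]  = 4
W = 2*T + 2*Q - 4  [with T=5, Q=4]  = 14

14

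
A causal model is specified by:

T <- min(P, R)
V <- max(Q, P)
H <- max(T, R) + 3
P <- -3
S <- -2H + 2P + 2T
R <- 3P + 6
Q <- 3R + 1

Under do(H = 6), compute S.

Intervening sets H = 6 and removes its equation (H <- max(T, R) + 3).
R = 3P + 6  [with P=-3]  = -3
T = min(P, R)  [with P=-3, R=-3]  = -3
S = -2H + 2P + 2T  [with H=6, P=-3, T=-3]  = -24

-24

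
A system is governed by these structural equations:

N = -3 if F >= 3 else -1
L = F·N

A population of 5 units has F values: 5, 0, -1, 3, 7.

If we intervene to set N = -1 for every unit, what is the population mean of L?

-2.8

Under do(N=-1), N's equation is replaced by N=-1 for every unit. Per-unit L: -5, 0, 1, -3, -7. Mean = -2.8.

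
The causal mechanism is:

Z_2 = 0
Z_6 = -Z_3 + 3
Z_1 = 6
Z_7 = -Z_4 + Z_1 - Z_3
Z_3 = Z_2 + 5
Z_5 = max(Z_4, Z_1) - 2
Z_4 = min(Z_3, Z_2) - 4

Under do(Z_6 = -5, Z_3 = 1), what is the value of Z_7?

9

Under do(Z_6 = -5, Z_3 = 1), each intervened variable's structural equation is replaced by its fixed value.
Z_4 = min(Z_3, Z_2) - 4  [with Z_3=1, Z_2=0]  = -4
Z_7 = -Z_4 + Z_1 - Z_3  [with Z_4=-4, Z_1=6, Z_3=1]  = 9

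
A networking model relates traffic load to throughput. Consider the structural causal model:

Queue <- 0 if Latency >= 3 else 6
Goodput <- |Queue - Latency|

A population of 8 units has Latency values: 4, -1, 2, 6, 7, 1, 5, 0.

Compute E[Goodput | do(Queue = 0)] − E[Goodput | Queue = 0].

-2.25

do(Queue=0) breaks Queue's dependence on Latency. With Queue=0 fixed, Goodput across the units is 4, 1, 2, 6, 7, 1, 5, 0, mean 3.25.
Observing Queue=0 restricts to units where Queue's equation naturally yields 0: Latency ∈ {4, 6, 7, 5}. In that subpopulation Goodput = 4, 6, 7, 5, mean 5.5.
Difference = 3.25 − 5.5 = -2.25.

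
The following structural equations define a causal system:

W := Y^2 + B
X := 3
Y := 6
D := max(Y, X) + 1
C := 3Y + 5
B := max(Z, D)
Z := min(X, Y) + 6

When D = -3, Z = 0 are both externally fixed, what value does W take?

The joint intervention fixes D = -3, Z = 0, removing each variable's own equation.
B = max(Z, D)  [with Z=0, D=-3]  = 0
W = Y^2 + B  [with Y=6, B=0]  = 36

36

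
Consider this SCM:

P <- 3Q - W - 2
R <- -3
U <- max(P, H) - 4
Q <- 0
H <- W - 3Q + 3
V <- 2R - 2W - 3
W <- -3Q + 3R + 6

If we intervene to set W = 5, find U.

The intervention breaks the incoming arrows to W: W <- -3Q + 3R + 6 no longer applies, and W = 5.
H = W - 3Q + 3  [with W=5, Q=0]  = 8
P = 3Q - W - 2  [with Q=0, W=5]  = -7
U = max(P, H) - 4  [with P=-7, H=8]  = 4

4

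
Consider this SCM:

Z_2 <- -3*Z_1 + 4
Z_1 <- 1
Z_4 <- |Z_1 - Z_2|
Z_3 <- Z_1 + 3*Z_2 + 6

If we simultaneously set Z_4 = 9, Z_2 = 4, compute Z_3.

19

Setting Z_4 = 9, Z_2 = 4 by intervention discards those variables' equations.
Z_3 = Z_1 + 3*Z_2 + 6  [with Z_1=1, Z_2=4]  = 19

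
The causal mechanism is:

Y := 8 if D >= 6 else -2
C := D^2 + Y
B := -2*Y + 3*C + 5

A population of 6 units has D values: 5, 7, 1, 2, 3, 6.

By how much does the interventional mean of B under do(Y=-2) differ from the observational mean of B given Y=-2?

32.75

do(Y=-2) breaks Y's dependence on D. With Y=-2 fixed, B across the units is 78, 150, 6, 15, 30, 111, mean 65.
Observing Y=-2 restricts to units where Y's equation naturally yields -2: D ∈ {5, 1, 2, 3}. In that subpopulation B = 78, 6, 15, 30, mean 32.25.
Difference = 65 − 32.25 = 32.75.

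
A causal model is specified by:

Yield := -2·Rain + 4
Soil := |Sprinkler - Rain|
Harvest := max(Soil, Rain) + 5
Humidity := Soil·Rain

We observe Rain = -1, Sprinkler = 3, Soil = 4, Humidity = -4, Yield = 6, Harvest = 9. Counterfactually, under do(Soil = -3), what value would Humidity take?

3

The intervention breaks the incoming arrows to Soil: Soil := |Sprinkler - Rain| no longer applies, and Soil = -3.
Humidity = Soil·Rain  [with Soil=-3, Rain=-1]  = 3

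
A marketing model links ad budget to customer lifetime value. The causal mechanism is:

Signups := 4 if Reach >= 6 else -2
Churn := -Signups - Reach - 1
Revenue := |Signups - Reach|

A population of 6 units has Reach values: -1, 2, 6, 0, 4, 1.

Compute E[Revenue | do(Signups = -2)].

4

Under do(Signups=-2), Signups's equation is replaced by Signups=-2 for every unit. Per-unit Revenue: 1, 4, 8, 2, 6, 3. Mean = 4.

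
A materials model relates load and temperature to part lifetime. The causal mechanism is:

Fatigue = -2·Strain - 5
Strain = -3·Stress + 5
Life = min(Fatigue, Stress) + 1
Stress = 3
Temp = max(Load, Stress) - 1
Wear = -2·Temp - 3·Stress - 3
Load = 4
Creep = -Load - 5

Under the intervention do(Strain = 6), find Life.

The intervention breaks the incoming arrows to Strain: Strain = -3·Stress + 5 no longer applies, and Strain = 6.
Fatigue = -2·Strain - 5  [with Strain=6]  = -17
Life = min(Fatigue, Stress) + 1  [with Fatigue=-17, Stress=3]  = -16

-16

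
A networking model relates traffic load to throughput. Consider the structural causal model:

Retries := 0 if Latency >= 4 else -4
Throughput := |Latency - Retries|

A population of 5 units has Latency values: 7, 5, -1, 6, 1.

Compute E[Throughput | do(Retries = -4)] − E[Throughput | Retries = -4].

do(Retries=-4) breaks Retries's dependence on Latency. With Retries=-4 fixed, Throughput across the units is 11, 9, 3, 10, 5, mean 7.6.
Observing Retries=-4 restricts to units where Retries's equation naturally yields -4: Latency ∈ {-1, 1}. In that subpopulation Throughput = 3, 5, mean 4.
Difference = 7.6 − 4 = 3.6.

3.6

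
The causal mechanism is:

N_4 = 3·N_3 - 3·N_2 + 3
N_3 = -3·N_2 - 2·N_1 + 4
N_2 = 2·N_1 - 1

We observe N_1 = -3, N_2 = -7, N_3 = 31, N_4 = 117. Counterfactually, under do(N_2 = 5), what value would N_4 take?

-27

Under do(N_2=5), the mechanism N_2 = 2·N_1 - 1 is discarded; N_2 is fixed at 5.
N_3 = -3·N_2 - 2·N_1 + 4  [with N_2=5, N_1=-3]  = -5
N_4 = 3·N_3 - 3·N_2 + 3  [with N_3=-5, N_2=5]  = -27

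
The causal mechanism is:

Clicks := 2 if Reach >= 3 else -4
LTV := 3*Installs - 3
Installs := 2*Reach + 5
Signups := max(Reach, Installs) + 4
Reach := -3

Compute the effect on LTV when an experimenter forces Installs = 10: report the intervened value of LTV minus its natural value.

33

do(Installs=10) replaces the equation Installs := 2*Reach + 5 with the constant Installs = 10.
LTV = 3*Installs - 3  [with Installs=10]  = 27
Without intervention: Installs = 2*Reach + 5  [with Reach=-3]  = -1; LTV = 3*Installs - 3  [with Installs=-1]  = -6.
Change = 27 − (-6) = 33.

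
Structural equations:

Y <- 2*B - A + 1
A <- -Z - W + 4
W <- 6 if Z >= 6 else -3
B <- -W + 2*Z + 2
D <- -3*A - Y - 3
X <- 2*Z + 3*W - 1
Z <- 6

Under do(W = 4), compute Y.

27

do(W=4) replaces the equation W <- 6 if Z >= 6 else -3 with the constant W = 4.
A = -Z - W + 4  [with Z=6, W=4]  = -6
B = -W + 2*Z + 2  [with W=4, Z=6]  = 10
Y = 2*B - A + 1  [with B=10, A=-6]  = 27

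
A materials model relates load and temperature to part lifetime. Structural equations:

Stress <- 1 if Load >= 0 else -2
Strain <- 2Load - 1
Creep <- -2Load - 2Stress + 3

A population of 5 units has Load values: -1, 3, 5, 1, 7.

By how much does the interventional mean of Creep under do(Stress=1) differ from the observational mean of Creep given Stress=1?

do(Stress=1) breaks Stress's dependence on Load. With Stress=1 fixed, Creep across the units is 3, -5, -9, -1, -13, mean -5.
Observing Stress=1 restricts to units where Stress's equation naturally yields 1: Load ∈ {3, 5, 1, 7}. In that subpopulation Creep = -5, -9, -1, -13, mean -7.
Difference = -5 − (-7) = 2.

2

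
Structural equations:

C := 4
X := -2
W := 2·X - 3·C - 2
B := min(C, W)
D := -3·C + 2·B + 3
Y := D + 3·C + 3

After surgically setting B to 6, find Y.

18

Under do(B=6), the mechanism B := min(C, W) is discarded; B is fixed at 6.
D = -3·C + 2·B + 3  [with C=4, B=6]  = 3
Y = D + 3·C + 3  [with D=3, C=4]  = 18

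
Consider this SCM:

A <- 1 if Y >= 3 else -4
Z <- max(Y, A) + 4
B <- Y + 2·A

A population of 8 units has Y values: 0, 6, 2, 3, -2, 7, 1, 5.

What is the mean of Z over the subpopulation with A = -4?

Conditioning on A=-4 selects the 4 unit(s) with Y ∈ {0, 2, -2, 1}. Their Z values: 4, 6, 2, 5. Mean = 4.25.

4.25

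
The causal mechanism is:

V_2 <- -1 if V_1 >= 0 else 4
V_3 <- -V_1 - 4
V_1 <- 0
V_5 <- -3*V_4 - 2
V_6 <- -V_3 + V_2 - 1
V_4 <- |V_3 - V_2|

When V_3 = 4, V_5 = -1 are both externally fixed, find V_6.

Setting V_3 = 4, V_5 = -1 by intervention discards those variables' equations.
V_2 = -1 if V_1 >= 0 else 4  [with V_1=0]  = -1
V_6 = -V_3 + V_2 - 1  [with V_3=4, V_2=-1]  = -6

-6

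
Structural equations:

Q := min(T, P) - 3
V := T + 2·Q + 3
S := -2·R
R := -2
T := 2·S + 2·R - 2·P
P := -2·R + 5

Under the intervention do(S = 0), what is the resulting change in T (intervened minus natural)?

The intervention breaks the incoming arrows to S: S := -2·R no longer applies, and S = 0.
P = -2·R + 5  [with R=-2]  = 9
T = 2·S + 2·R - 2·P  [with S=0, R=-2, P=9]  = -22
Without intervention: P = -2·R + 5  [with R=-2]  = 9; S = -2·R  [with R=-2]  = 4; T = 2·S + 2·R - 2·P  [with S=4, R=-2, P=9]  = -14.
Change = -22 − (-14) = -8.

-8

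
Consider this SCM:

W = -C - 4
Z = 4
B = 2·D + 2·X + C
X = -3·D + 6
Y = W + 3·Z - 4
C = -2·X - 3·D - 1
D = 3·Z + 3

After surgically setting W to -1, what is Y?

7

Under do(W=-1), the mechanism W = -C - 4 is discarded; W is fixed at -1.
Y = W + 3·Z - 4  [with W=-1, Z=4]  = 7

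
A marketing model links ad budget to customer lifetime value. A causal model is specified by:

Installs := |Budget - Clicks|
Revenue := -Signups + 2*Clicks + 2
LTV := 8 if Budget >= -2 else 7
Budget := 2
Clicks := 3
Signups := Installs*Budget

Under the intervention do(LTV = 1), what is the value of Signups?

do(LTV=1) replaces the equation LTV := 8 if Budget >= -2 else 7 with the constant LTV = 1.
No directed path runs from LTV to Signups, so Signups keeps its natural value.
Installs = |Budget - Clicks|  [with Budget=2, Clicks=3]  = 1
Signups = Installs*Budget  [with Installs=1, Budget=2]  = 2

2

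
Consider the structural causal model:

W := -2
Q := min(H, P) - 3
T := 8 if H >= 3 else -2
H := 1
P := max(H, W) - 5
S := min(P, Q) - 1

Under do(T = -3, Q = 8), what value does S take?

Setting T = -3, Q = 8 by intervention discards those variables' equations.
P = max(H, W) - 5  [with H=1, W=-2]  = -4
S = min(P, Q) - 1  [with P=-4, Q=8]  = -5

-5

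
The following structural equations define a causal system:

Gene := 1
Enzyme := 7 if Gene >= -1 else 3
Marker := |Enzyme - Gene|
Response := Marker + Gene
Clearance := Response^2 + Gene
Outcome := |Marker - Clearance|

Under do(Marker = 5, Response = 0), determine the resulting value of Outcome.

Setting Marker = 5, Response = 0 by intervention discards those variables' equations.
Clearance = Response^2 + Gene  [with Response=0, Gene=1]  = 1
Outcome = |Marker - Clearance|  [with Marker=5, Clearance=1]  = 4

4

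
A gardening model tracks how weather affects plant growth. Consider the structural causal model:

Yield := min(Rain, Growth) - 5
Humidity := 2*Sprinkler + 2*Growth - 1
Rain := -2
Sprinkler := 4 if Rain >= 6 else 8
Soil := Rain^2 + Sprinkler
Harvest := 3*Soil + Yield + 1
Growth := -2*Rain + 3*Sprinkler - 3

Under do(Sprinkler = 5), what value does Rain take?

Under do(Sprinkler=5), the mechanism Sprinkler := 4 if Rain >= 6 else 8 is discarded; Sprinkler is fixed at 5.
Rain is not downstream of the intervention, so its value is determined by the original equations.

-2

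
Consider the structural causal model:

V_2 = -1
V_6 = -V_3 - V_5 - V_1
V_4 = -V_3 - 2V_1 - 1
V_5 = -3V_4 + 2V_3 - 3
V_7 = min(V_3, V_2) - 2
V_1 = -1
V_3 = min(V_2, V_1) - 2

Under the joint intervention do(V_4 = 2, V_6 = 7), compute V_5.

Setting V_4 = 2, V_6 = 7 by intervention discards those variables' equations.
V_3 = min(V_2, V_1) - 2  [with V_2=-1, V_1=-1]  = -3
V_5 = -3V_4 + 2V_3 - 3  [with V_4=2, V_3=-3]  = -15

-15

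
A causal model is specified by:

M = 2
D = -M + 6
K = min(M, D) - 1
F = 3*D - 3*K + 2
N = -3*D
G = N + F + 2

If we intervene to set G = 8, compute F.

11

do(G=8) replaces the equation G = N + F + 2 with the constant G = 8.
No directed path runs from G to F, so F keeps its natural value.
D = -M + 6  [with M=2]  = 4
K = min(M, D) - 1  [with M=2, D=4]  = 1
F = 3*D - 3*K + 2  [with D=4, K=1]  = 11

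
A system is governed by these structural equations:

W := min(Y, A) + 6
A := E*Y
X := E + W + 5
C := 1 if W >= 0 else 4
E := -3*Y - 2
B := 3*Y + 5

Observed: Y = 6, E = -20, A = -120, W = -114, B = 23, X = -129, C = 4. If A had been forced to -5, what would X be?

-14

The intervention breaks the incoming arrows to A: A := E*Y no longer applies, and A = -5.
E = -3*Y - 2  [with Y=6]  = -20
W = min(Y, A) + 6  [with Y=6, A=-5]  = 1
X = E + W + 5  [with E=-20, W=1]  = -14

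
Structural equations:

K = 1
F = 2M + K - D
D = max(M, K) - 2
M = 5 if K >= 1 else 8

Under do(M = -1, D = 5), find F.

Setting M = -1, D = 5 by intervention discards those variables' equations.
F = 2M + K - D  [with M=-1, K=1, D=5]  = -6

-6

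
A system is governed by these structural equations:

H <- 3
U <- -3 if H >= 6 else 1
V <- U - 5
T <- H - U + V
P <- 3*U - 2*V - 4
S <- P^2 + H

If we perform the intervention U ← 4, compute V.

-1

The intervention breaks the incoming arrows to U: U <- -3 if H >= 6 else 1 no longer applies, and U = 4.
V = U - 5  [with U=4]  = -1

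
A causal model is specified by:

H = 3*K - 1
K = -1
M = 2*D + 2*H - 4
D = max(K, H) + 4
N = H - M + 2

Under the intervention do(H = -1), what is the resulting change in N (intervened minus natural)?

do(H=-1) replaces the equation H = 3*K - 1 with the constant H = -1.
D = max(K, H) + 4  [with K=-1, H=-1]  = 3
M = 2*D + 2*H - 4  [with D=3, H=-1]  = 0
N = H - M + 2  [with H=-1, M=0]  = 1
Without intervention: H = 3*K - 1  [with K=-1]  = -4; D = max(K, H) + 4  [with K=-1, H=-4]  = 3; M = 2*D + 2*H - 4  [with D=3, H=-4]  = -6; N = H - M + 2  [with H=-4, M=-6]  = 4.
Change = 1 − 4 = -3.

-3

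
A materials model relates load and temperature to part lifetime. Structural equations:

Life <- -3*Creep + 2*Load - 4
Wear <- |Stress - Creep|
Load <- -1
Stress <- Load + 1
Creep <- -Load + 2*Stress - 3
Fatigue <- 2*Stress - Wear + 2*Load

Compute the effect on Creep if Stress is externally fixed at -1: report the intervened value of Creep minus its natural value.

The intervention breaks the incoming arrows to Stress: Stress <- Load + 1 no longer applies, and Stress = -1.
Creep = -Load + 2*Stress - 3  [with Load=-1, Stress=-1]  = -4
Without intervention: Stress = Load + 1  [with Load=-1]  = 0; Creep = -Load + 2*Stress - 3  [with Load=-1, Stress=0]  = -2.
Change = -4 − (-2) = -2.

-2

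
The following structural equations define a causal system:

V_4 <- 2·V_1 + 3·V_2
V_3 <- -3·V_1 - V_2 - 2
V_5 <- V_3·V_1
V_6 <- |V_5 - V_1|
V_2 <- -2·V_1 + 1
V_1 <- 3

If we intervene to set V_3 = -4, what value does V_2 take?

-5

Under do(V_3=-4), the mechanism V_3 <- -3·V_1 - V_2 - 2 is discarded; V_3 is fixed at -4.
Since V_2 is not a descendant of the intervened variable, it is unaffected.
V_2 = -2·V_1 + 1  [with V_1=3]  = -5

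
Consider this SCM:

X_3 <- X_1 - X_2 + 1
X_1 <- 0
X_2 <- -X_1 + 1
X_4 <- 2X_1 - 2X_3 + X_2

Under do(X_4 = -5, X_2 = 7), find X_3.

Setting X_4 = -5, X_2 = 7 by intervention discards those variables' equations.
X_3 = X_1 - X_2 + 1  [with X_1=0, X_2=7]  = -6

-6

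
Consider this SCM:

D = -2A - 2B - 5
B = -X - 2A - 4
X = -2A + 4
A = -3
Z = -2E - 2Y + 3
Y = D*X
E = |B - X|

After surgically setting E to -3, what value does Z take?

-331

The intervention breaks the incoming arrows to E: E = |B - X| no longer applies, and E = -3.
X = -2A + 4  [with A=-3]  = 10
B = -X - 2A - 4  [with X=10, A=-3]  = -8
D = -2A - 2B - 5  [with A=-3, B=-8]  = 17
Y = D*X  [with D=17, X=10]  = 170
Z = -2E - 2Y + 3  [with E=-3, Y=170]  = -331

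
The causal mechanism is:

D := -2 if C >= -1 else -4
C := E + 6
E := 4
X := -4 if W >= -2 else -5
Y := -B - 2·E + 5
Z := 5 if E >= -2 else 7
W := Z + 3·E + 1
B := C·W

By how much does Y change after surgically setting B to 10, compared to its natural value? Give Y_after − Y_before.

170

do(B=10) replaces the equation B := C·W with the constant B = 10.
Y = -B - 2·E + 5  [with B=10, E=4]  = -13
Without intervention: Z = 5 if E >= -2 else 7  [with E=4]  = 5; W = Z + 3·E + 1  [with Z=5, E=4]  = 18; C = E + 6  [with E=4]  = 10; B = C·W  [with C=10, W=18]  = 180; Y = -B - 2·E + 5  [with B=180, E=4]  = -183.
Change = -13 − (-183) = 170.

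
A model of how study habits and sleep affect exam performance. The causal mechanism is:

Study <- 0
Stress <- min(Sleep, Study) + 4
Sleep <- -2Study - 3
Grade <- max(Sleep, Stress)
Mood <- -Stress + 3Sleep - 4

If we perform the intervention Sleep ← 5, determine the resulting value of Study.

0

Under do(Sleep=5), the mechanism Sleep <- -2Study - 3 is discarded; Sleep is fixed at 5.
Study is not downstream of the intervention, so its value is determined by the original equations.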